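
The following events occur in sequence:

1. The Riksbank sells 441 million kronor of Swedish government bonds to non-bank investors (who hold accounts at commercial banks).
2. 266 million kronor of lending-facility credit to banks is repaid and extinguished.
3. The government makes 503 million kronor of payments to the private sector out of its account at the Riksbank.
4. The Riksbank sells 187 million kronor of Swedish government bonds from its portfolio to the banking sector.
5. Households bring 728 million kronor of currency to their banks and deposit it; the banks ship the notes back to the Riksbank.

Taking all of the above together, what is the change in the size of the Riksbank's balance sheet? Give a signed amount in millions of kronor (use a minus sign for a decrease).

Riksbank balance sheet:
  Assets:      Securities −628M, Loans to banks −266M
  Liabilities: Bank reserves +337M, Currency in circulation −728M, Government deposits −503M
Change in total Riksbank assets = -894 million.

-894 million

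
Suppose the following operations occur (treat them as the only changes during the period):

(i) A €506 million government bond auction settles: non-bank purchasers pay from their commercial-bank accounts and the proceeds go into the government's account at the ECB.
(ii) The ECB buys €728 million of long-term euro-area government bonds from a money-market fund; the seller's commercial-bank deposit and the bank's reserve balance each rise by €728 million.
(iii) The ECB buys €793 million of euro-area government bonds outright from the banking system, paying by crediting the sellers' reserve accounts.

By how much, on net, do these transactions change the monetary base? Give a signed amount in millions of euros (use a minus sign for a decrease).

Government account inflow €506 million: reserves shift to a non-base liability → −€506M.
Asset purchase (from non-banks) €728 million: ECB balance sheet expands → +€728M.
OMO purchase (from banks) €793 million: ECB balance sheet expands → +€793M.
Net: −506 + 728 + 793 = +€1015 million.

+€1015 million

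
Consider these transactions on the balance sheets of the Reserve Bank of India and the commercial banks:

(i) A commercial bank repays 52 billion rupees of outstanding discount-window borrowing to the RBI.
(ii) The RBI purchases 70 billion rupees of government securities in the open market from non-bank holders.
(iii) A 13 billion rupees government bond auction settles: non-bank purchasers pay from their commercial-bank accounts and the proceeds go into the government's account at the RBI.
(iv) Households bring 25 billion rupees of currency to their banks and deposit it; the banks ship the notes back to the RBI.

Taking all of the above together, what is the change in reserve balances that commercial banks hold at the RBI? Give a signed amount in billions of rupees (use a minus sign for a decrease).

+30 billion

RBI balance sheet:
  Assets:      Securities +70B, Loans to banks −52B
  Liabilities: Bank reserves +30B, Currency in circulation −25B, Government deposits +13B
Commercial banking system:
  Assets:      Reserves at CB +30B
  Liabilities: Checkable deposits +82B, Borrowings from CB −52B
So the change in reserve balances that commercial banks hold at the RBI is +30 billion.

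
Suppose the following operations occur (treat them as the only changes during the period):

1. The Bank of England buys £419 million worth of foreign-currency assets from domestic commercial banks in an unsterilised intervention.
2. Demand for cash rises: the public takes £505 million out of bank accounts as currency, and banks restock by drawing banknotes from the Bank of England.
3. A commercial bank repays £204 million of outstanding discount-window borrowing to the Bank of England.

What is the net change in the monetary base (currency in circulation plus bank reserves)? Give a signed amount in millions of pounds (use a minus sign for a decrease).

FX purchase £419 million: Bank of England balance sheet expands → +£419M.
Currency withdrawal £505 million: just a shift between currency and reserves — both are base money → 0.
Discount-window repayment £204 million: Bank of England balance sheet contracts → −£204M.
Net: 419 + 0 − 204 = +£215 million.

+£215 million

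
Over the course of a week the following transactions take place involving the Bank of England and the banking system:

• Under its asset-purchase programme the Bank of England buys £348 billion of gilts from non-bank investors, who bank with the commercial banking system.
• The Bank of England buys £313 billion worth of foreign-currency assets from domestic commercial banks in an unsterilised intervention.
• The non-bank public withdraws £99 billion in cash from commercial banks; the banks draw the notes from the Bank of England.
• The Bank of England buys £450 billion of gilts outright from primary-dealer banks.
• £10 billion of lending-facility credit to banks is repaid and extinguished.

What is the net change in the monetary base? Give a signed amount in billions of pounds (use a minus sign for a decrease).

+£1101 billion

Bank of England balance sheet:
  Assets:      Securities +£798B, Loans to banks −£10B, Foreign assets +£313B
  Liabilities: Bank reserves +£1002B, Currency in circulation +£99B
Monetary base = currency + reserves: +£99B + (+£1002B) = +£1101 billion.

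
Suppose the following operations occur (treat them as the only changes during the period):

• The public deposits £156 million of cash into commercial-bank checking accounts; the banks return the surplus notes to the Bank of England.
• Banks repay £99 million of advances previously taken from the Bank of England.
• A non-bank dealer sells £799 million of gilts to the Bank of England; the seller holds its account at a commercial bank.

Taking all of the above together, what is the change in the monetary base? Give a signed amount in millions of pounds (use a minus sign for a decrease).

Bank of England balance sheet:
  Assets:      Securities +£799M, Loans to banks −£99M
  Liabilities: Bank reserves +£856M, Currency in circulation −£156M
Monetary base = currency + reserves: −£156M + (+£856M) = +£700 million.

+£700 million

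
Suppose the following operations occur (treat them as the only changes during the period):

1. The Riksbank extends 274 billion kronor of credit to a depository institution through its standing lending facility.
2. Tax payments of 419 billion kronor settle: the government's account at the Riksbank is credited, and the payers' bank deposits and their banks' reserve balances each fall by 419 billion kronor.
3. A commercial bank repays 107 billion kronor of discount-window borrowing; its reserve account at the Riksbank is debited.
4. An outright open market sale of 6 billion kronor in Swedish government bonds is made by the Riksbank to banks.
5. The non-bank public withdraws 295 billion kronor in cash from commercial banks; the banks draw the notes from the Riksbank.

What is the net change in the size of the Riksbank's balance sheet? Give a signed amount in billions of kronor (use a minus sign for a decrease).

+161 billion

Riksbank balance sheet:
  Assets:      Securities −6B, Loans to banks +167B
  Liabilities: Bank reserves −553B, Currency in circulation +295B, Government deposits +419B
Commercial banking system:
  Assets:      Reserves at CB −553B, Securities +6B
  Liabilities: Checkable deposits −714B, Borrowings from CB +167B
Change in total Riksbank assets = +161 billion.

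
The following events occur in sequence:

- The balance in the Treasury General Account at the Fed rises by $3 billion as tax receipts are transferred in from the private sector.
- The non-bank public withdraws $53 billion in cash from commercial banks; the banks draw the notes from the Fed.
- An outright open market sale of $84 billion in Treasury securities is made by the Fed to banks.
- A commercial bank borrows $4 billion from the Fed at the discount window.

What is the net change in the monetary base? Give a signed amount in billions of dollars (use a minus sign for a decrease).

Government account inflow $3 billion: reserves shift to a non-base liability → −$3B.
Currency withdrawal $53 billion: just a shift between currency and reserves — both are base money → 0.
OMO sale (to banks) $84 billion: Fed balance sheet contracts → −$84B.
Discount-window loan $4 billion: Fed balance sheet expands → +$4B.
Net: −3 + 0 − 84 + 4 = -$83 billion.

-$83 billion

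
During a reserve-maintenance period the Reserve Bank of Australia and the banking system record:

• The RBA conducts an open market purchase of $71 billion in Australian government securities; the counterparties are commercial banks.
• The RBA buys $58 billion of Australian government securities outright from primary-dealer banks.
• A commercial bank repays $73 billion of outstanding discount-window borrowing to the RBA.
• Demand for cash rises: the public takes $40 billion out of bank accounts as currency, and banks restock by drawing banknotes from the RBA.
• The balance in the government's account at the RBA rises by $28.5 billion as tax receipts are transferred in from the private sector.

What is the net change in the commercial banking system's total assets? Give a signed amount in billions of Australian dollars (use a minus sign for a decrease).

OMO purchase (from banks) $71 billion: just an asset swap on bank balance sheets → 0.
OMO purchase (from banks) $58 billion: just an asset swap on bank balance sheets → 0.
Discount-window repayment $73 billion: bank balance sheets shrink → −$73B.
Currency withdrawal $40 billion: bank balance sheets shrink → −$40B.
Government account inflow $28.5 billion: bank balance sheets shrink → −$28.5B.
Net: 0 + 0 − 73 − 40 − 28.5 = -$141.5 billion.

-$141.5 billion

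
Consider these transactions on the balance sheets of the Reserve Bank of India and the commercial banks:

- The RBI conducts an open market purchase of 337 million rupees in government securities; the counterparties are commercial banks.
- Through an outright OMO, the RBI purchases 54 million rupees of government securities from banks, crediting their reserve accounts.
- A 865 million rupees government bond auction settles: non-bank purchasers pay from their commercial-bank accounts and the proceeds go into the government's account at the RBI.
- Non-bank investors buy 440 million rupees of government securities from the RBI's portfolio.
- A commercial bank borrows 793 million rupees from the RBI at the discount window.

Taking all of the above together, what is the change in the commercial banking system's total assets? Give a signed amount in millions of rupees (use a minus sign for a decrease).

-512 million

RBI balance sheet:
  Assets:      Securities −49M, Loans to banks +793M
  Liabilities: Bank reserves −121M, Government deposits +865M
Commercial banking system:
  Assets:      Reserves at CB −121M, Securities −391M
  Liabilities: Checkable deposits −1305M, Borrowings from CB +793M
Change in total bank assets = -512 million.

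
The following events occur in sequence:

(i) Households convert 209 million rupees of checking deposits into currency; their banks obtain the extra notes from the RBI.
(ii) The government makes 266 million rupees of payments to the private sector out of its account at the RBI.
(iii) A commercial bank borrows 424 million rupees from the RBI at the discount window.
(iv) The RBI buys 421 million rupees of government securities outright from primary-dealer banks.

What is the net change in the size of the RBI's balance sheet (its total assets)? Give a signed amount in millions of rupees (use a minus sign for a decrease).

+845 million

Currency withdrawal 209 million rupees: only the composition of liabilities changes → 0.
Government spending 266 million rupees: only the composition of liabilities changes → 0.
Discount-window loan 424 million rupees: an RBI asset is acquired → +424M.
OMO purchase (from banks) 421 million rupees: an RBI asset is acquired → +421M.
Net: 0 + 0 + 424 + 421 = +845 million.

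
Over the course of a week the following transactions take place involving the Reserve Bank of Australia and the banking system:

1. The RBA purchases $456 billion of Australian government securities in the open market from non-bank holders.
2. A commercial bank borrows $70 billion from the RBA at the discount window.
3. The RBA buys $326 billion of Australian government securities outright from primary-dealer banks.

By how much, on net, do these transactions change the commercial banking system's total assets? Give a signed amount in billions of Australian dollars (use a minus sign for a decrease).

+$526 billion

Asset purchase (from non-banks) $456 billion: bank balance sheets expand → +$456B.
Discount-window loan $70 billion: bank balance sheets expand → +$70B.
OMO purchase (from banks) $326 billion: just an asset swap on bank balance sheets → 0.
Net: 456 + 70 + 0 = +$526 billion.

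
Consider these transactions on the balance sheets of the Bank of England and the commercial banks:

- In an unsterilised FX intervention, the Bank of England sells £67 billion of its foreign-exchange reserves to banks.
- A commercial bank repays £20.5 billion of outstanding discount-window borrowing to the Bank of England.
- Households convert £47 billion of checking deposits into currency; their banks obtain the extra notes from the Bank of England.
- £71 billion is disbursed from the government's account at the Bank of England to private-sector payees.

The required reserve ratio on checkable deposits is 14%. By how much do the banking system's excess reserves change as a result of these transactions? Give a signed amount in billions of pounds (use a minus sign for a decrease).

-£66.86 billion

FX sale £67 billion: reserves −£67B, deposits 0.
Discount-window repayment £20.5 billion: reserves −£20.5B, deposits 0.
Currency withdrawal £47 billion: reserves −£47B, deposits −£47B.
Government spending £71 billion: reserves +£71B, deposits +£71B.
Totals: Δreserves = −£63.5B, Δdeposits = +£24B.
Δrequired reserves = 14% × +£24B = +£3.36B.
Δexcess reserves = Δreserves − Δrequired = −£63.5B − (+£3.36B) = -£66.86 billion.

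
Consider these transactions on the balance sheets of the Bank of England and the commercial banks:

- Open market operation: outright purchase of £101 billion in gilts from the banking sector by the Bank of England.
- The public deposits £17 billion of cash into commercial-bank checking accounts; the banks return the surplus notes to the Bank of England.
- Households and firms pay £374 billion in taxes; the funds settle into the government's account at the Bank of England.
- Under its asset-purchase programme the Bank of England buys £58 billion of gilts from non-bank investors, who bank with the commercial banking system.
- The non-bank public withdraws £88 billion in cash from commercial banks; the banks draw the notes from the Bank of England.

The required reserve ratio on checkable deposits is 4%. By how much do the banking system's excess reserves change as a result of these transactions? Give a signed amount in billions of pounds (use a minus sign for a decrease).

-£270.52 billion

OMO purchase (from banks) £101 billion: reserves +£101B, deposits 0.
Currency deposit £17 billion: reserves +£17B, deposits +£17B.
Government account inflow £374 billion: reserves −£374B, deposits −£374B.
Asset purchase (from non-banks) £58 billion: reserves +£58B, deposits +£58B.
Currency withdrawal £88 billion: reserves −£88B, deposits −£88B.
Totals: Δreserves = −£286B, Δdeposits = −£387B.
Δrequired reserves = 4% × −£387B = −£15.48B.
Δexcess reserves = Δreserves − Δrequired = −£286B − (−£15.48B) = -£270.52 billion.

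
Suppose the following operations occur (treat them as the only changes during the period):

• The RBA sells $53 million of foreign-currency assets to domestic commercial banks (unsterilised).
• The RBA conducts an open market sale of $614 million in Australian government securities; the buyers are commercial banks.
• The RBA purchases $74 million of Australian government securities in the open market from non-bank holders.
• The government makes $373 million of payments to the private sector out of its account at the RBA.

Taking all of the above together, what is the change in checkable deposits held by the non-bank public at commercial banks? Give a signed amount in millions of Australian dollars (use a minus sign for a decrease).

+$447 million

RBA balance sheet:
  Assets:      Securities −$540M, Foreign assets −$53M
  Liabilities: Bank reserves −$220M, Government deposits −$373M
Commercial banking system:
  Assets:      Reserves at CB −$220M, Securities +$614M, Foreign assets +$53M
  Liabilities: Checkable deposits +$447M
So the change in checkable deposits held by the non-bank public at commercial banks is +$447 million.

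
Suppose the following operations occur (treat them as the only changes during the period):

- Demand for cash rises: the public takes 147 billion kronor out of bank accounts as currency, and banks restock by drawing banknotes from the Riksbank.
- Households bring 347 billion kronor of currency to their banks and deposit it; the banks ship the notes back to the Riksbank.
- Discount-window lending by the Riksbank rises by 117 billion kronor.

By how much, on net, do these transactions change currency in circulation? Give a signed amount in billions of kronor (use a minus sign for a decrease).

Riksbank balance sheet:
  Assets:      Loans to banks +117B
  Liabilities: Bank reserves +317B, Currency in circulation −200B
So the change in currency in circulation is -200 billion.

-200 billion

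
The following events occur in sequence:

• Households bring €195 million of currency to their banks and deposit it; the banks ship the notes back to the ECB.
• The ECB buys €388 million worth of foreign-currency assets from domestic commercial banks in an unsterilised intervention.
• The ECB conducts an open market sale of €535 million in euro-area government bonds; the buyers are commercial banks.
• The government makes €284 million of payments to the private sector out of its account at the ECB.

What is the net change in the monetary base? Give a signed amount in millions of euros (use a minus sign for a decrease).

Currency deposit €195 million: just a shift between currency and reserves — both are base money → 0.
FX purchase €388 million: ECB balance sheet expands → +€388M.
OMO sale (to banks) €535 million: ECB balance sheet contracts → −€535M.
Government spending €284 million: a non-base liability converts back to reserves → +€284M.
Net: 0 + 388 − 535 + 284 = +€137 million.

+€137 million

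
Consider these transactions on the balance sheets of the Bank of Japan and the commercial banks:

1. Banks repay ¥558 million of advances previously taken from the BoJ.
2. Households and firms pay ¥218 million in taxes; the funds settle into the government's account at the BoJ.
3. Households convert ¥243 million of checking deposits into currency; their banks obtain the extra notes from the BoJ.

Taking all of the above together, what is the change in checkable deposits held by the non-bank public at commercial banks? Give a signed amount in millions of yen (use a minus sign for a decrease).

Discount-window repayment ¥558 million: the counterparty is a bank, so public deposits are unchanged → 0.
Government account inflow ¥218 million: non-bank counterparties' bank balances fall → −¥218M.
Currency withdrawal ¥243 million: non-bank counterparties' bank balances fall → −¥243M.
Net: 0 − 218 − 243 = -¥461 million.

-¥461 million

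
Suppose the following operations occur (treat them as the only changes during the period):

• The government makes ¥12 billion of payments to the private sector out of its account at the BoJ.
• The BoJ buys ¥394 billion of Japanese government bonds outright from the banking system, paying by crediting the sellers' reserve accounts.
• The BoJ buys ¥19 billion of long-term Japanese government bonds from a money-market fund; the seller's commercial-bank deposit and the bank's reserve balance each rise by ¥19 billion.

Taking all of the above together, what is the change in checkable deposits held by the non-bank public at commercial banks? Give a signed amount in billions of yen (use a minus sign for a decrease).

BoJ balance sheet:
  Assets:      Securities +¥413B
  Liabilities: Bank reserves +¥425B, Government deposits −¥12B
Commercial banking system:
  Assets:      Reserves at CB +¥425B, Securities −¥394B
  Liabilities: Checkable deposits +¥31B
So the change in checkable deposits held by the non-bank public at commercial banks is +¥31 billion.

+¥31 billion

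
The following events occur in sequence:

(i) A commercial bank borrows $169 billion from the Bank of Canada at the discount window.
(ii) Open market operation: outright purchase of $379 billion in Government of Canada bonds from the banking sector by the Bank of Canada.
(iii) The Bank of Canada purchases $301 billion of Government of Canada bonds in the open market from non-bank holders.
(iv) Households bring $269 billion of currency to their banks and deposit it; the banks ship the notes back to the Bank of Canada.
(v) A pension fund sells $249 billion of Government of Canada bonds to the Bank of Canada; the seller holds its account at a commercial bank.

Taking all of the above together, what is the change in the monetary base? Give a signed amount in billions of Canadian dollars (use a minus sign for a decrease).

Discount-window loan $169 billion: Bank of Canada balance sheet expands → +$169B.
OMO purchase (from banks) $379 billion: Bank of Canada balance sheet expands → +$379B.
Asset purchase (from non-banks) $301 billion: Bank of Canada balance sheet expands → +$301B.
Currency deposit $269 billion: just a shift between currency and reserves — both are base money → 0.
Asset purchase (from non-banks) $249 billion: Bank of Canada balance sheet expands → +$249B.
Net: 169 + 379 + 301 + 0 + 249 = +$1098 billion.

+$1098 billion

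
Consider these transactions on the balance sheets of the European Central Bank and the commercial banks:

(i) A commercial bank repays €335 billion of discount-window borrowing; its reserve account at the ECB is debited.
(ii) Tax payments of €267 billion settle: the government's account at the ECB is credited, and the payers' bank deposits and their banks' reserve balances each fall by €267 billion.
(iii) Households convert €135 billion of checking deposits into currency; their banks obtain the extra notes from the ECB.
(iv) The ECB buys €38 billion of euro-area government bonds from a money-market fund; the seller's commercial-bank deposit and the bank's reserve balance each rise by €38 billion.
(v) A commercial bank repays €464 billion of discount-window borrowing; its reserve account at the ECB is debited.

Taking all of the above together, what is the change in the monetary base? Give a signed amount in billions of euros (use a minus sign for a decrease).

Discount-window repayment €335 billion: ECB balance sheet contracts → −€335B.
Government account inflow €267 billion: reserves shift to a non-base liability → −€267B.
Currency withdrawal €135 billion: just a shift between currency and reserves — both are base money → 0.
Asset purchase (from non-banks) €38 billion: ECB balance sheet expands → +€38B.
Discount-window repayment €464 billion: ECB balance sheet contracts → −€464B.
Net: −335 − 267 + 0 + 38 − 464 = -€1028 billion.

-€1028 billion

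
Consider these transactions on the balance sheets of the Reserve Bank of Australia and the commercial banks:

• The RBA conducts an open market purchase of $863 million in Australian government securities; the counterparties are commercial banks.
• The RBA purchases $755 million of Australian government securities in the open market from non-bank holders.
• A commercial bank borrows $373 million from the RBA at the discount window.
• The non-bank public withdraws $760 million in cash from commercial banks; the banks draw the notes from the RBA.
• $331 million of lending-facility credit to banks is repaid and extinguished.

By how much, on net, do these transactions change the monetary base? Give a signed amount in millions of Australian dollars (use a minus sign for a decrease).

RBA balance sheet:
  Assets:      Securities +$1618M, Loans to banks +$42M
  Liabilities: Bank reserves +$900M, Currency in circulation +$760M
Monetary base = currency + reserves: +$760M + (+$900M) = +$1660 million.

+$1660 million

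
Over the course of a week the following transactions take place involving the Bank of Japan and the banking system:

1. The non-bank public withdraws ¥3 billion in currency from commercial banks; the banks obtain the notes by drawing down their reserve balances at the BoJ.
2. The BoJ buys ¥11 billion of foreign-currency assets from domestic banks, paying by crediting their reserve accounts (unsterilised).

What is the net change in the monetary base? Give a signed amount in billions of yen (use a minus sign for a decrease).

Currency withdrawal ¥3 billion: just a shift between currency and reserves — both are base money → 0.
FX purchase ¥11 billion: BoJ balance sheet expands → +¥11B.
Net: 0 + 11 = +¥11 billion.

+¥11 billion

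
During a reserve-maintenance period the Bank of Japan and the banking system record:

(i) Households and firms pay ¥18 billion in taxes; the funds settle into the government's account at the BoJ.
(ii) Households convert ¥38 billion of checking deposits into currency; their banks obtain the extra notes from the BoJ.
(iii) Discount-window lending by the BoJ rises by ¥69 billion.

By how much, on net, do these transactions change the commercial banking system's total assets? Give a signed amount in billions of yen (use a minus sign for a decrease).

Government account inflow ¥18 billion: bank balance sheets shrink → −¥18B.
Currency withdrawal ¥38 billion: bank balance sheets shrink → −¥38B.
Discount-window loan ¥69 billion: bank balance sheets expand → +¥69B.
Net: −18 − 38 + 69 = +¥13 billion.

+¥13 billion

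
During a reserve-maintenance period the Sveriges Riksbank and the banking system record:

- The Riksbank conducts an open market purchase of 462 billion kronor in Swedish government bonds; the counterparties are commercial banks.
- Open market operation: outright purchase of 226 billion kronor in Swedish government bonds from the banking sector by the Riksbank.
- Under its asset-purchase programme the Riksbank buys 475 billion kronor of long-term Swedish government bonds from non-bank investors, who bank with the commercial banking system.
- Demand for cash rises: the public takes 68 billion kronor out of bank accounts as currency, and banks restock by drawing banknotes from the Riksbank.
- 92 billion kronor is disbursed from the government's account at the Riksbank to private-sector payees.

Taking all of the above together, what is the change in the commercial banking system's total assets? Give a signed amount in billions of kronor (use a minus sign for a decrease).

+499 billion

Riksbank balance sheet:
  Assets:      Securities +1163B
  Liabilities: Bank reserves +1187B, Currency in circulation +68B, Government deposits −92B
Commercial banking system:
  Assets:      Reserves at CB +1187B, Securities −688B
  Liabilities: Checkable deposits +499B
Change in total bank assets = +499 billion.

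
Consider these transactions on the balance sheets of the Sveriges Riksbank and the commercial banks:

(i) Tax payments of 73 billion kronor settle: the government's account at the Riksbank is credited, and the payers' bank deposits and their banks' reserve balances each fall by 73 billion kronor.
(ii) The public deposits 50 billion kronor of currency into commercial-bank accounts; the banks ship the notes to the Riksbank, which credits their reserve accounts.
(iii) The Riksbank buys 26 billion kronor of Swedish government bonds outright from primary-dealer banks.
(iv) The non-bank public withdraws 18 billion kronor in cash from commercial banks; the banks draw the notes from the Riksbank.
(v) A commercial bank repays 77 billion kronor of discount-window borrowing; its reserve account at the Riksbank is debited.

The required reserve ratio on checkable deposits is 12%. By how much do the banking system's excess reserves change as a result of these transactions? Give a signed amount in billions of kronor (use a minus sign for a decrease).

Government account inflow 73 billion kronor: reserves −73B, deposits −73B.
Currency deposit 50 billion kronor: reserves +50B, deposits +50B.
OMO purchase (from banks) 26 billion kronor: reserves +26B, deposits 0.
Currency withdrawal 18 billion kronor: reserves −18B, deposits −18B.
Discount-window repayment 77 billion kronor: reserves −77B, deposits 0.
Totals: Δreserves = −92B, Δdeposits = −41B.
Δrequired reserves = 12% × −41B = −4.92B.
Δexcess reserves = Δreserves − Δrequired = −92B − (−4.92B) = -87.08 billion.

-87.08 billion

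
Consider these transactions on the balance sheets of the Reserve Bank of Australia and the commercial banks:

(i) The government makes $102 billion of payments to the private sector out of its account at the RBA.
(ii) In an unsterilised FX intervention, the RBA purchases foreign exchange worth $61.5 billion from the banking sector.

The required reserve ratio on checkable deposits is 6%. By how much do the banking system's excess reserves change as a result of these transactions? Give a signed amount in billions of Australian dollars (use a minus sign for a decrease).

+$157.38 billion

Government spending $102 billion: reserves +$102B, deposits +$102B.
FX purchase $61.5 billion: reserves +$61.5B, deposits 0.
Totals: Δreserves = +$163.5B, Δdeposits = +$102B.
Δrequired reserves = 6% × +$102B = +$6.12B.
Δexcess reserves = Δreserves − Δrequired = +$163.5B − (+$6.12B) = +$157.38 billion.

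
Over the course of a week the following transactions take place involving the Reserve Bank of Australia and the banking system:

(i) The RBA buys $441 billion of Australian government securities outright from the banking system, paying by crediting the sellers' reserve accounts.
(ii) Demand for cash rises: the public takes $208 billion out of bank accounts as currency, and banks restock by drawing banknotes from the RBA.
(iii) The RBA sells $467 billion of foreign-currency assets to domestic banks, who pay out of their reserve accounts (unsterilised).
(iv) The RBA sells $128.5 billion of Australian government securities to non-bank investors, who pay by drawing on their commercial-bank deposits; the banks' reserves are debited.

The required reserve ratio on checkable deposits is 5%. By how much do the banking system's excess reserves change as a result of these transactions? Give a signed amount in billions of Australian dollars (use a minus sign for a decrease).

OMO purchase (from banks) $441 billion: reserves +$441B, deposits 0.
Currency withdrawal $208 billion: reserves −$208B, deposits −$208B.
FX sale $467 billion: reserves −$467B, deposits 0.
Asset sale (to non-banks) $128.5 billion: reserves −$128.5B, deposits −$128.5B.
Totals: Δreserves = −$362.5B, Δdeposits = −$336.5B.
Δrequired reserves = 5% × −$336.5B = −$16.825B.
Δexcess reserves = Δreserves − Δrequired = −$362.5B − (−$16.825B) = -$345.675 billion.

-$345.675 billion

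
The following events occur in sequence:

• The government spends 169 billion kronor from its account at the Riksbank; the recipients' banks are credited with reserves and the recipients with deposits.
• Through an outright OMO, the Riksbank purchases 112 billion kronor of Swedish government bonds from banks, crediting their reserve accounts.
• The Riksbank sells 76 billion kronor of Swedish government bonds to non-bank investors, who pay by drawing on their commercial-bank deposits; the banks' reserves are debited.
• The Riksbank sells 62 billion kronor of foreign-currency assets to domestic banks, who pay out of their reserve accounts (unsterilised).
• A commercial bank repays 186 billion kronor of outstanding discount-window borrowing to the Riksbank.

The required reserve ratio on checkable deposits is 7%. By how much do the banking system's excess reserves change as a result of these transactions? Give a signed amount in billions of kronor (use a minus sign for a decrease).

-49.51 billion

Government spending 169 billion kronor: reserves +169B, deposits +169B.
OMO purchase (from banks) 112 billion kronor: reserves +112B, deposits 0.
Asset sale (to non-banks) 76 billion kronor: reserves −76B, deposits −76B.
FX sale 62 billion kronor: reserves −62B, deposits 0.
Discount-window repayment 186 billion kronor: reserves −186B, deposits 0.
Totals: Δreserves = −43B, Δdeposits = +93B.
Δrequired reserves = 7% × +93B = +6.51B.
Δexcess reserves = Δreserves − Δrequired = −43B − (+6.51B) = -49.51 billion.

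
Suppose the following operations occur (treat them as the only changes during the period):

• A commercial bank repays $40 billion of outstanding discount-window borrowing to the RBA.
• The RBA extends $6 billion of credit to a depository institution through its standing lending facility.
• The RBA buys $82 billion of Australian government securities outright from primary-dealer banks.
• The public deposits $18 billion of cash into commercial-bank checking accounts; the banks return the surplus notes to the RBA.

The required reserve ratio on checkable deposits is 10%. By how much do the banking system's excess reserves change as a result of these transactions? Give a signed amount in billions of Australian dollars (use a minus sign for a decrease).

Discount-window repayment $40 billion: reserves −$40B, deposits 0.
Discount-window loan $6 billion: reserves +$6B, deposits 0.
OMO purchase (from banks) $82 billion: reserves +$82B, deposits 0.
Currency deposit $18 billion: reserves +$18B, deposits +$18B.
Totals: Δreserves = +$66B, Δdeposits = +$18B.
Δrequired reserves = 10% × +$18B = +$1.8B.
Δexcess reserves = Δreserves − Δrequired = +$66B − (+$1.8B) = +$64.2 billion.

+$64.2 billion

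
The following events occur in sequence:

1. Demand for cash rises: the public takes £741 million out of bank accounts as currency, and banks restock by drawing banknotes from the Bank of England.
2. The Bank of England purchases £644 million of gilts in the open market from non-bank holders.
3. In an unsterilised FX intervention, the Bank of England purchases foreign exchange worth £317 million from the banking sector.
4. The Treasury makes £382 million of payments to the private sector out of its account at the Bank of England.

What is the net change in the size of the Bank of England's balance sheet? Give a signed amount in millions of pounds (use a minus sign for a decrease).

Currency withdrawal £741 million: only the composition of liabilities changes → 0.
Asset purchase (from non-banks) £644 million: a Bank of England asset is acquired → +£644M.
FX purchase £317 million: a Bank of England asset is acquired → +£317M.
Government spending £382 million: only the composition of liabilities changes → 0.
Net: 0 + 644 + 317 + 0 = +£961 million.

+£961 million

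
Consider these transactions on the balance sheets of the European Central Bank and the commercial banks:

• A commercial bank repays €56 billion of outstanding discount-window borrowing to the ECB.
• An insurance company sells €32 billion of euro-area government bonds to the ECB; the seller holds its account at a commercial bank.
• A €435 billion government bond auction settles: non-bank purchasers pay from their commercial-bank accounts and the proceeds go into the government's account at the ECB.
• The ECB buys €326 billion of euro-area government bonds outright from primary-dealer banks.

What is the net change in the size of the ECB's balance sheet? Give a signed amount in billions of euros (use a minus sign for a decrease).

Discount-window repayment €56 billion: an ECB asset is shed → −€56B.
Asset purchase (from non-banks) €32 billion: an ECB asset is acquired → +€32B.
Government account inflow €435 billion: only the composition of liabilities changes → 0.
OMO purchase (from banks) €326 billion: an ECB asset is acquired → +€326B.
Net: −56 + 32 + 0 + 326 = +€302 billion.

+€302 billion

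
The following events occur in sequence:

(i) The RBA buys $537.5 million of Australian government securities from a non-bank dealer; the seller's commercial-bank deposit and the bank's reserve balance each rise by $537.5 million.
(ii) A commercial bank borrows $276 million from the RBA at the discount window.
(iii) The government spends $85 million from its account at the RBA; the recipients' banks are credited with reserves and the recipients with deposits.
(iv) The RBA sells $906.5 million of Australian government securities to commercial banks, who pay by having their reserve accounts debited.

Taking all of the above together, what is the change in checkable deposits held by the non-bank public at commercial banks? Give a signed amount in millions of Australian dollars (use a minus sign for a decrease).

RBA balance sheet:
  Assets:      Securities −$369M, Loans to banks +$276M
  Liabilities: Bank reserves −$8M, Government deposits −$85M
Commercial banking system:
  Assets:      Reserves at CB −$8M, Securities +$906.5M
  Liabilities: Checkable deposits +$622.5M, Borrowings from CB +$276M
So the change in checkable deposits held by the non-bank public at commercial banks is +$622.5 million.

+$622.5 million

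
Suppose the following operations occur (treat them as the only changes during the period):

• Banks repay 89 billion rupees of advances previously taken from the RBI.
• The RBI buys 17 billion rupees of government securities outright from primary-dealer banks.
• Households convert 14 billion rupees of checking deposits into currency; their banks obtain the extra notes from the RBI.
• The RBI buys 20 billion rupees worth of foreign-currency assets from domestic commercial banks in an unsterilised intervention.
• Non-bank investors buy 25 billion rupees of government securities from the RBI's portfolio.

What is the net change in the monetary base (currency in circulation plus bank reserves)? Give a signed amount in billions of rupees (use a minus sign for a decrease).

-77 billion

Discount-window repayment 89 billion rupees: RBI balance sheet contracts → −89B.
OMO purchase (from banks) 17 billion rupees: RBI balance sheet expands → +17B.
Currency withdrawal 14 billion rupees: just a shift between currency and reserves — both are base money → 0.
FX purchase 20 billion rupees: RBI balance sheet expands → +20B.
Asset sale (to non-banks) 25 billion rupees: RBI balance sheet contracts → −25B.
Net: −89 + 17 + 0 + 20 − 25 = -77 billion.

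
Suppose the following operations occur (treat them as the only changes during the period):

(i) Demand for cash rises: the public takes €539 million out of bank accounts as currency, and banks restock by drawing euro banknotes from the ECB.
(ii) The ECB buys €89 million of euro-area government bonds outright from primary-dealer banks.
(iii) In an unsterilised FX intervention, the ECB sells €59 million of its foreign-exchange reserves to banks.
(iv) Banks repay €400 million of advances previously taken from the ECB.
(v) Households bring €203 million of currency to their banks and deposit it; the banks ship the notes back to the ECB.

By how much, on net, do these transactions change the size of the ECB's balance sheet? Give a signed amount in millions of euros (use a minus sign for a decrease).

Currency withdrawal €539 million: only the composition of liabilities changes → 0.
OMO purchase (from banks) €89 million: an ECB asset is acquired → +€89M.
FX sale €59 million: an ECB asset is shed → −€59M.
Discount-window repayment €400 million: an ECB asset is shed → −€400M.
Currency deposit €203 million: only the composition of liabilities changes → 0.
Net: 0 + 89 − 59 − 400 + 0 = -€370 million.

-€370 million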